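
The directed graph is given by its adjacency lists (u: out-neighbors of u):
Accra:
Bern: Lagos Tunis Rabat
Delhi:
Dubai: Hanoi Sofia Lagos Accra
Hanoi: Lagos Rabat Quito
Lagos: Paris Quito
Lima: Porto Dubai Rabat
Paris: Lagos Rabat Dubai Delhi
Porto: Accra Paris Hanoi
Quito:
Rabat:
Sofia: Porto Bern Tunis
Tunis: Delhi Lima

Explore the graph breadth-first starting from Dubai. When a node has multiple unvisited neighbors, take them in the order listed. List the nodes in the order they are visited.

Dubai, Hanoi, Sofia, Lagos, Accra, Rabat, Quito, Porto, Bern, Tunis, Paris, Delhi, Lima

Visit Dubai; enqueue Hanoi, Sofia, Lagos, Accra → queue [Hanoi, Sofia, Lagos, Accra]
Visit Hanoi; enqueue Rabat, Quito → queue [Sofia, Lagos, Accra, Rabat, Quito]
Visit Sofia; enqueue Porto, Bern, Tunis → queue [Lagos, Accra, Rabat, Quito, Porto, Bern, Tunis]
Visit Lagos; enqueue Paris → queue [Accra, Rabat, Quito, Porto, Bern, Tunis, Paris]
Visit Accra → queue [Rabat, Quito, Porto, Bern, Tunis, Paris]
Visit Rabat → queue [Quito, Porto, Bern, Tunis, Paris]
Visit Quito → queue [Porto, Bern, Tunis, Paris]
Visit Porto → queue [Bern, Tunis, Paris]
Visit Bern → queue [Tunis, Paris]
Visit Tunis; enqueue Delhi, Lima → queue [Paris, Delhi, Lima]
Visit Paris → queue [Delhi, Lima]
Visit Delhi → queue [Lima]
Visit Lima → queue []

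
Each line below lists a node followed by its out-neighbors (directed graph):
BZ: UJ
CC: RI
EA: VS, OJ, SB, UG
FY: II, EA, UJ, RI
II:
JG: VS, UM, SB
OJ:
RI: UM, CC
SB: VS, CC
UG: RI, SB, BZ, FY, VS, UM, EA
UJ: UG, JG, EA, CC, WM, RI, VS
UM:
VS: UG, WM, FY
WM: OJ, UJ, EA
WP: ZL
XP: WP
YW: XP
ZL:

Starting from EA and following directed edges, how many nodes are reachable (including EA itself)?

14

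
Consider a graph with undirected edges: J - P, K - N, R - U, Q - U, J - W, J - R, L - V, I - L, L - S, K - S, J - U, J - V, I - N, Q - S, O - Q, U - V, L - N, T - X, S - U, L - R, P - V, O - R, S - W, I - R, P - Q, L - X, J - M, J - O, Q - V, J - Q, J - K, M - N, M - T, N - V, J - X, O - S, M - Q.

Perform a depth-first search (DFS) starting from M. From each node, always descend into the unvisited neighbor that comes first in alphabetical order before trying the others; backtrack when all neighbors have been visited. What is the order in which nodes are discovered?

Visit M
M → J
J → K
K → N
N → I
I → L
L → R
R → O
O → Q
Q → P
P → V
V → U
U → S
S → W
L → X
X → T

M → J → K → N → I → L → R → O → Q → P → V → U → S → W → X → T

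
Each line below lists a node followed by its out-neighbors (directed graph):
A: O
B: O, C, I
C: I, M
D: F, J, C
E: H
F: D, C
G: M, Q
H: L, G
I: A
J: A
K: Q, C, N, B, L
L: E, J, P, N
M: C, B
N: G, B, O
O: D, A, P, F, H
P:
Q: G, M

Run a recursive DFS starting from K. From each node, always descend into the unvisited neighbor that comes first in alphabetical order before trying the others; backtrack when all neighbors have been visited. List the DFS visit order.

K B C I A O D F J H G M Q L E N P

Visit K
K → B
B → C
C → I
I → A
A → O
O → D
D → F
D → J
O → H
H → G
G → M
G → Q
H → L
L → E
L → N
L → P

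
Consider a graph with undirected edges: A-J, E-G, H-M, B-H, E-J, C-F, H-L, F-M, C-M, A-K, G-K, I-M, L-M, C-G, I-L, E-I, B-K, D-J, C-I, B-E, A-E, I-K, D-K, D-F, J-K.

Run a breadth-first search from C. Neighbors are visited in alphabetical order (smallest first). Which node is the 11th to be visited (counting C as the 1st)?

Visit C; enqueue F, G, I, M → queue [F, G, I, M]
Visit F; enqueue D → queue [G, I, M, D]
Visit G; enqueue E, K → queue [I, M, D, E, K]
Visit I; enqueue L → queue [M, D, E, K, L]
Visit M; enqueue H → queue [D, E, K, L, H]
Visit D; enqueue J → queue [E, K, L, H, J]
Visit E; enqueue A, B → queue [K, L, H, J, A, B]
Visit K → queue [L, H, J, A, B]
Visit L → queue [H, J, A, B]
Visit H → queue [J, A, B]
Visit J → queue [A, B]
Visit A → queue [B]
Visit B → queue []

Visit order: C, F, G, I, M, D, E, K, L, H, J, A, B

J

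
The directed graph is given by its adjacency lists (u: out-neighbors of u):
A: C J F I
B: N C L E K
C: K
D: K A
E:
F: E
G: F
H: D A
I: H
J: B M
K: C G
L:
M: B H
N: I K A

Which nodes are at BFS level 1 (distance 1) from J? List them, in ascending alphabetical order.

Level 0: J
Level 1: B, M
Level 2: C, E, H, K, L, N
Level 3: A, D, G, I
Level 4: F

B, M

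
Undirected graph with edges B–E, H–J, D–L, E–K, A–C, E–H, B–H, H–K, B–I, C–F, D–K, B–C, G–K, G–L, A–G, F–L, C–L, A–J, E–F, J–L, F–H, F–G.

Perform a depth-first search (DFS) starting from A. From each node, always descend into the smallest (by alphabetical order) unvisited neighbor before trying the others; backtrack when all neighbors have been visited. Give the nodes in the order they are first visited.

A C B E F G K D L J H I

Visit A
A → C
C → B
B → E
E → F
F → G
G → K
K → D
D → L
L → J
J → H
B → I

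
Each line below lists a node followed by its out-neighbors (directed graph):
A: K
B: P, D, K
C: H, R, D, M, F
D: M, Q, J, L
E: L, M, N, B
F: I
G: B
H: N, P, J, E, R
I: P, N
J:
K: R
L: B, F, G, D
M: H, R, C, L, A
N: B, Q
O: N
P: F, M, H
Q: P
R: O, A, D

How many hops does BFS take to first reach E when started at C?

2

Level 0: C
Level 1: D, F, H, M, R
Level 2: A, E, I, J, L, N, O, P, Q
Level 3: B, G, K
E first appears at level 2.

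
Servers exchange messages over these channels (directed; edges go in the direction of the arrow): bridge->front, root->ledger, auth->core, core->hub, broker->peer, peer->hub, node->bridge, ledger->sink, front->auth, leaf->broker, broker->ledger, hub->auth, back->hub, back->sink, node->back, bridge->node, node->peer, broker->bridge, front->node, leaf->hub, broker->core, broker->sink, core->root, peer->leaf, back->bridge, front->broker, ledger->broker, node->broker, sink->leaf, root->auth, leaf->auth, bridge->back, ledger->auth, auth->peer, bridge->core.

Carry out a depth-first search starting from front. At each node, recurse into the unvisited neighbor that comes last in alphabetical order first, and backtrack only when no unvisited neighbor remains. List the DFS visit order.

front → node → peer → leaf → hub → auth → core → root → ledger → sink → broker → bridge → back

Visit front
front → node
node → peer
peer → leaf
leaf → hub
hub → auth
auth → core
core → root
root → ledger
ledger → sink
ledger → broker
broker → bridge
bridge → back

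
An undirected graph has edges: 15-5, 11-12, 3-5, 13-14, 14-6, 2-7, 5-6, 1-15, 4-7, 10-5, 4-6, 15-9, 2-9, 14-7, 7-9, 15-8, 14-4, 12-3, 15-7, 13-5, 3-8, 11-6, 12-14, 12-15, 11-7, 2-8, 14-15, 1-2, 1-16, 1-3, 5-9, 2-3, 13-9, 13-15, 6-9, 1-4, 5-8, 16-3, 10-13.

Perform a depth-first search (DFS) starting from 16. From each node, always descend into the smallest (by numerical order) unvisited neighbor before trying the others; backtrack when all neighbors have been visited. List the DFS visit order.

16 → 1 → 2 → 3 → 5 → 6 → 4 → 7 → 9 → 13 → 10 → 14 → 12 → 11 → 15 → 8

Visit 16
16 → 1
1 → 2
2 → 3
3 → 5
5 → 6
6 → 4
4 → 7
7 → 9
9 → 13
13 → 10
13 → 14
14 → 12
12 → 11
12 → 15
15 → 8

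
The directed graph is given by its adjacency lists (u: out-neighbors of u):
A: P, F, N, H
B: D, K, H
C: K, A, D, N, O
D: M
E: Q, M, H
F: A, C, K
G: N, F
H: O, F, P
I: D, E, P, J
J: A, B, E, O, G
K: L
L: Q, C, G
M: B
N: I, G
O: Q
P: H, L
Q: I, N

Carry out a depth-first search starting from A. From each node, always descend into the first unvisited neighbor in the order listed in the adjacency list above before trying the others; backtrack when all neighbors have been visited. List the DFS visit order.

A → P → H → O → Q → I → D → M → B → K → L → C → N → G → F → E → J

Visit A
A → P
P → H
H → O
O → Q
Q → I
I → D
D → M
M → B
B → K
K → L
L → C
C → N
N → G
G → F
I → E
I → J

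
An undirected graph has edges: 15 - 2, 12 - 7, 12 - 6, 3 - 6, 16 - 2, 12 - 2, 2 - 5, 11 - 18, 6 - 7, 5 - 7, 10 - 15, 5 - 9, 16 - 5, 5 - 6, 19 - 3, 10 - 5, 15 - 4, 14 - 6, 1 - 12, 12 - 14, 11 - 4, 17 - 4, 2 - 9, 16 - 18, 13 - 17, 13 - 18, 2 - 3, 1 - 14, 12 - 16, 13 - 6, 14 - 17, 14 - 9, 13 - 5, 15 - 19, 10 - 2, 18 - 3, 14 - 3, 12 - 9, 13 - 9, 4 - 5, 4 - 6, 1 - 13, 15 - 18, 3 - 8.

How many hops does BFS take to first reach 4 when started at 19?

2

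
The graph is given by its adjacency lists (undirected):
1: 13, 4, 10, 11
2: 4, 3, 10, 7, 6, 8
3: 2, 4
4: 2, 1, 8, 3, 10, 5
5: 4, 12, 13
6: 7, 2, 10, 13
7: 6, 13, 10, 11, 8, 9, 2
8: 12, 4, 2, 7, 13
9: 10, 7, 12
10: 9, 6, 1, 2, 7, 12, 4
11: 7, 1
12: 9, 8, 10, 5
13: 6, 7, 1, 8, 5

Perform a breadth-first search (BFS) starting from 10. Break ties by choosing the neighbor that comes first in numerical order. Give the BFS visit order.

10 1 2 4 6 7 9 12 11 13 3 8 5

Visit 10; enqueue 1, 2, 4, 6, 7, 9, 12 → queue [1, 2, 4, 6, 7, 9, 12]
Visit 1; enqueue 11, 13 → queue [2, 4, 6, 7, 9, 12, 11, 13]
Visit 2; enqueue 3, 8 → queue [4, 6, 7, 9, 12, 11, 13, 3, 8]
Visit 4; enqueue 5 → queue [6, 7, 9, 12, 11, 13, 3, 8, 5]
Visit 6 → queue [7, 9, 12, 11, 13, 3, 8, 5]
Visit 7 → queue [9, 12, 11, 13, 3, 8, 5]
Visit 9 → queue [12, 11, 13, 3, 8, 5]
Visit 12 → queue [11, 13, 3, 8, 5]
Visit 11 → queue [13, 3, 8, 5]
Visit 13 → queue [3, 8, 5]
Visit 3 → queue [8, 5]
Visit 8 → queue [5]
Visit 5 → queue []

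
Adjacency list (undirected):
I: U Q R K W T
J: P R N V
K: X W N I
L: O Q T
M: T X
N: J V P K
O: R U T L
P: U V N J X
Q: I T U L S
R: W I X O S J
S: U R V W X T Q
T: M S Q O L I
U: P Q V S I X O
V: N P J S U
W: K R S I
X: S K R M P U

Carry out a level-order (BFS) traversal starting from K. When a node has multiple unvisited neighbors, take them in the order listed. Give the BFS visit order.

Visit K; enqueue X, W, N, I → queue [X, W, N, I]
Visit X; enqueue S, R, M, P, U → queue [W, N, I, S, R, M, P, U]
Visit W → queue [N, I, S, R, M, P, U]
Visit N; enqueue J, V → queue [I, S, R, M, P, U, J, V]
Visit I; enqueue Q, T → queue [S, R, M, P, U, J, V, Q, T]
Visit S → queue [R, M, P, U, J, V, Q, T]
Visit R; enqueue O → queue [M, P, U, J, V, Q, T, O]
Visit M → queue [P, U, J, V, Q, T, O]
Visit P → queue [U, J, V, Q, T, O]
Visit U → queue [J, V, Q, T, O]
Visit J → queue [V, Q, T, O]
Visit V → queue [Q, T, O]
Visit Q; enqueue L → queue [T, O, L]
Visit T → queue [O, L]
Visit O → queue [L]
Visit L → queue []

K → X → W → N → I → S → R → M → P → U → J → V → Q → T → O → L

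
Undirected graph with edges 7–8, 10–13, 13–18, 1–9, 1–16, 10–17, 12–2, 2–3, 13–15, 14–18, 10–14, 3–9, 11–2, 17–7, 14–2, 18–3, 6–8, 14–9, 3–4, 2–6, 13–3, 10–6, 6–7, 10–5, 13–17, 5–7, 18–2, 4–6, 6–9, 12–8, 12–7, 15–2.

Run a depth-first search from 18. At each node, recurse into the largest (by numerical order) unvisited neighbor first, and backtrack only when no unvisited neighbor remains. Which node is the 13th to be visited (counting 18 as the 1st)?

Visit 18
18 → 14
14 → 10
10 → 17
17 → 13
13 → 15
15 → 2
2 → 12
12 → 8
8 → 7
7 → 6
6 → 9
9 → 3
3 → 4
9 → 1
1 → 16
7 → 5
2 → 11

Visit order: 18, 14, 10, 17, 13, 15, 2, 12, 8, 7, 6, 9, 3, 4, 1, 16, 5, 11

3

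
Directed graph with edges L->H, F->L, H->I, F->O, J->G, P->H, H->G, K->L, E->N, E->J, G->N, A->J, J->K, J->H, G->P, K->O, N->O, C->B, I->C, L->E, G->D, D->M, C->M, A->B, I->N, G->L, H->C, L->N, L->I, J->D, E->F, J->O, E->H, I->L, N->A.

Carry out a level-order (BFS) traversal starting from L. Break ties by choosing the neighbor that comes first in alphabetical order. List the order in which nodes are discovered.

L -> E -> H -> I -> N -> F -> J -> C -> G -> A -> O -> D -> K -> B -> M -> P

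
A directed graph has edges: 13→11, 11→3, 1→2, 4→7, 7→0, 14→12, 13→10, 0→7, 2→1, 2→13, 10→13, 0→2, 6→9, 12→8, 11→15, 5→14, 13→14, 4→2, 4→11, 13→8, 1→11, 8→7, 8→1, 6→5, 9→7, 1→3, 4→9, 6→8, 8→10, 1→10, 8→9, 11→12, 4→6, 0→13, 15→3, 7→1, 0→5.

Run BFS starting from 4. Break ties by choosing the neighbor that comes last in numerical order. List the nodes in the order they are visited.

Visit 4; enqueue 11, 9, 7, 6, 2 → queue [11, 9, 7, 6, 2]
Visit 11; enqueue 15, 12, 3 → queue [9, 7, 6, 2, 15, 12, 3]
Visit 9 → queue [7, 6, 2, 15, 12, 3]
Visit 7; enqueue 1, 0 → queue [6, 2, 15, 12, 3, 1, 0]
Visit 6; enqueue 8, 5 → queue [2, 15, 12, 3, 1, 0, 8, 5]
Visit 2; enqueue 13 → queue [15, 12, 3, 1, 0, 8, 5, 13]
Visit 15 → queue [12, 3, 1, 0, 8, 5, 13]
Visit 12 → queue [3, 1, 0, 8, 5, 13]
Visit 3 → queue [1, 0, 8, 5, 13]
Visit 1; enqueue 10 → queue [0, 8, 5, 13, 10]
Visit 0 → queue [8, 5, 13, 10]
Visit 8 → queue [5, 13, 10]
Visit 5; enqueue 14 → queue [13, 10, 14]
Visit 13 → queue [10, 14]
Visit 10 → queue [14]
Visit 14 → queue []

4 11 9 7 6 2 15 12 3 1 0 8 5 13 10 14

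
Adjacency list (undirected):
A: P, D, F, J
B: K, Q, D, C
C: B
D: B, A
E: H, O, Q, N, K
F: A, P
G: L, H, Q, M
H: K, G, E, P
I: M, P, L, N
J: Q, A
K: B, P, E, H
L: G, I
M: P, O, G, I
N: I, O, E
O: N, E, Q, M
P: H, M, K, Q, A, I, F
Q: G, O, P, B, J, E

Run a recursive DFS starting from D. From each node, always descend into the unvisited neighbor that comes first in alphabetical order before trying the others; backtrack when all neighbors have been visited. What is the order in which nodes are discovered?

Visit D
D → A
A → F
F → P
P → H
H → E
E → K
K → B
B → C
B → Q
Q → G
G → L
L → I
I → M
M → O
O → N
Q → J

D, A, F, P, H, E, K, B, C, Q, G, L, I, M, O, N, J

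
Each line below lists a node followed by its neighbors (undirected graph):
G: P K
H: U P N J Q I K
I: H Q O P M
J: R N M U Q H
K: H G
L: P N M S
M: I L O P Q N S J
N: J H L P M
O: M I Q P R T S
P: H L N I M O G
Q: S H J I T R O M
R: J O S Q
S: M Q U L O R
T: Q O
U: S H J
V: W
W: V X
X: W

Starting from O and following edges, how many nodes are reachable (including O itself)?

15

BFS from O visits: O, M, I, Q, P, R, T, S, L, N, J, H, G, U, K
Reachable nodes: 15 of 18 total.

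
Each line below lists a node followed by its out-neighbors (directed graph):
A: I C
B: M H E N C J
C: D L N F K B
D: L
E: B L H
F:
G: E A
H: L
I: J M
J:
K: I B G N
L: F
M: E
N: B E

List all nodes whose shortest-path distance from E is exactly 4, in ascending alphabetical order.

G, I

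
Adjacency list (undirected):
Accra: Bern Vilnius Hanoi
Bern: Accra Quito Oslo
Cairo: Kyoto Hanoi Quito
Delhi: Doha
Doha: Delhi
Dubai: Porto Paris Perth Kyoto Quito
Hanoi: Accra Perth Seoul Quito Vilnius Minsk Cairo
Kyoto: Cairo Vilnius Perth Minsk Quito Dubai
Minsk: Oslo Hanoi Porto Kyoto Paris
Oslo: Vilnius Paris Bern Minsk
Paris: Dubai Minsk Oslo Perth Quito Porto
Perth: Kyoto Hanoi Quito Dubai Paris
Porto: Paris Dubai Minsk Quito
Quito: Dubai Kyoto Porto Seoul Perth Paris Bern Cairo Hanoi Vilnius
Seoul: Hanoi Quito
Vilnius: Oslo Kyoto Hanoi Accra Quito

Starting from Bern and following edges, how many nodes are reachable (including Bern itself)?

BFS from Bern visits: Bern, Accra, Quito, Oslo, Vilnius, Hanoi, Dubai, Kyoto, Porto, Seoul, Perth, Paris, Cairo, Minsk
Reachable nodes: 14 of 16 total.

14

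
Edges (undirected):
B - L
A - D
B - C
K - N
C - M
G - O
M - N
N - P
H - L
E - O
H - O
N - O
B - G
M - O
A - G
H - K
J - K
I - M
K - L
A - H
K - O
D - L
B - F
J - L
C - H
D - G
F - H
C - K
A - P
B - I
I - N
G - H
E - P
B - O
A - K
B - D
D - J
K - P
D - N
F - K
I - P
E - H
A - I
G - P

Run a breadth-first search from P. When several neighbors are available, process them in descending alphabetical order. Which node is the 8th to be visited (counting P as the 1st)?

O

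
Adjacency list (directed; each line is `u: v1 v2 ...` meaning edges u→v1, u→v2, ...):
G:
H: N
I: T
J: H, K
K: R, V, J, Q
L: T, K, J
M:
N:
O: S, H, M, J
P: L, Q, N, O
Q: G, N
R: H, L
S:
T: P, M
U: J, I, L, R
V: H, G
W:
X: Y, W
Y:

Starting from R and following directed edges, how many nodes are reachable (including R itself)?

BFS from R visits: R, H, L, N, J, K, T, Q, V, M, P, G, O, S
Reachable nodes: 14 of 19 total.

14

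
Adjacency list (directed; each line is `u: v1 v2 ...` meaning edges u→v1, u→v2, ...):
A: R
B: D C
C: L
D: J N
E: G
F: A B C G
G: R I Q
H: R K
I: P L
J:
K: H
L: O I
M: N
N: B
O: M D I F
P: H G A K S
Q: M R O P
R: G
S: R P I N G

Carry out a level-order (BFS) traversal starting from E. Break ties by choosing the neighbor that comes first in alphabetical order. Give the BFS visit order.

E, G, I, Q, R, L, P, M, O, A, H, K, S, N, D, F, B, J, C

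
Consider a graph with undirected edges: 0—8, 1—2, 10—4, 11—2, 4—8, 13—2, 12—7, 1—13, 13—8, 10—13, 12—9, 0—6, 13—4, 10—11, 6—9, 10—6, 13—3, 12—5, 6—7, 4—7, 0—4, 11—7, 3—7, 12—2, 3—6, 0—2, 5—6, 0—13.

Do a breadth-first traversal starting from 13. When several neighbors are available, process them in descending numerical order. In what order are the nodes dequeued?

Visit 13; enqueue 10, 8, 4, 3, 2, 1, 0 → queue [10, 8, 4, 3, 2, 1, 0]
Visit 10; enqueue 11, 6 → queue [8, 4, 3, 2, 1, 0, 11, 6]
Visit 8 → queue [4, 3, 2, 1, 0, 11, 6]
Visit 4; enqueue 7 → queue [3, 2, 1, 0, 11, 6, 7]
Visit 3 → queue [2, 1, 0, 11, 6, 7]
Visit 2; enqueue 12 → queue [1, 0, 11, 6, 7, 12]
Visit 1 → queue [0, 11, 6, 7, 12]
Visit 0 → queue [11, 6, 7, 12]
Visit 11 → queue [6, 7, 12]
Visit 6; enqueue 9, 5 → queue [7, 12, 9, 5]
Visit 7 → queue [12, 9, 5]
Visit 12 → queue [9, 5]
Visit 9 → queue [5]
Visit 5 → queue []

13, 10, 8, 4, 3, 2, 1, 0, 11, 6, 7, 12, 9, 5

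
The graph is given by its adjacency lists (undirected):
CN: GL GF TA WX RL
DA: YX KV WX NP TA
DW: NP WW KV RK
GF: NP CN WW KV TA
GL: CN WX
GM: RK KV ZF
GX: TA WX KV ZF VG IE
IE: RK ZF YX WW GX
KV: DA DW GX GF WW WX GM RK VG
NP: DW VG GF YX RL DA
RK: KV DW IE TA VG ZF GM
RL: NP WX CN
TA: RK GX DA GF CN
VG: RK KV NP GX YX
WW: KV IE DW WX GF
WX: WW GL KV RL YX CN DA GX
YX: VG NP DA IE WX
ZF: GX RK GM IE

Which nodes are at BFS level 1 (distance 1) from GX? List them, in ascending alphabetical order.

IE, KV, TA, VG, WX, ZF

Level 0: GX
Level 1: IE, KV, TA, VG, WX, ZF
Level 2: CN, DA, DW, GF, GL, GM, NP, RK, RL, WW, YX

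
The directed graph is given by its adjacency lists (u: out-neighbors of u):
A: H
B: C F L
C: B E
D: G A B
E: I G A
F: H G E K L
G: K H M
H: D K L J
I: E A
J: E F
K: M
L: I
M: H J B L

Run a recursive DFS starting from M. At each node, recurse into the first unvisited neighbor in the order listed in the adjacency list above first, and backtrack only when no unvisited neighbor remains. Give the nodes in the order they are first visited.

M, H, D, G, K, A, B, C, E, I, F, L, J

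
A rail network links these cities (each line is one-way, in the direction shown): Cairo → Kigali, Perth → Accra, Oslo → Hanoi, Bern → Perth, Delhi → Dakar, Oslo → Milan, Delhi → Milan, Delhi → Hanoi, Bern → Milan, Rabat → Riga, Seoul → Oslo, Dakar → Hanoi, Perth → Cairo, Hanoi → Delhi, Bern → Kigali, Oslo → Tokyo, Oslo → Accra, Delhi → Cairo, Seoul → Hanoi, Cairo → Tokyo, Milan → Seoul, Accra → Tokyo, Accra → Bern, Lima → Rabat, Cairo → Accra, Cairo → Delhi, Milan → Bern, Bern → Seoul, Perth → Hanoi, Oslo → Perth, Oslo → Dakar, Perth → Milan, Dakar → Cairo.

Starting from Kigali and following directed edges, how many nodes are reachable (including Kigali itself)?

1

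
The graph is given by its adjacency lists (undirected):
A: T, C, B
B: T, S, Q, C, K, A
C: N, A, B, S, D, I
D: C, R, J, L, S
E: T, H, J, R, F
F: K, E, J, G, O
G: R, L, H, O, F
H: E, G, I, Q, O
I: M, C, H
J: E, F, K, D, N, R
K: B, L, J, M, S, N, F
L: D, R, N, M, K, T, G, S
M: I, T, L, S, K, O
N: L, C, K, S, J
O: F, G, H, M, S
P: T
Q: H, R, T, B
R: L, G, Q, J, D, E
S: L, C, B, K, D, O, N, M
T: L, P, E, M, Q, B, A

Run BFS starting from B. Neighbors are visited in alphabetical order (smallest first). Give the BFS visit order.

B, A, C, K, Q, S, T, D, I, N, F, J, L, M, H, R, O, E, P, G

Visit B; enqueue A, C, K, Q, S, T → queue [A, C, K, Q, S, T]
Visit A → queue [C, K, Q, S, T]
Visit C; enqueue D, I, N → queue [K, Q, S, T, D, I, N]
Visit K; enqueue F, J, L, M → queue [Q, S, T, D, I, N, F, J, L, M]
Visit Q; enqueue H, R → queue [S, T, D, I, N, F, J, L, M, H, R]
Visit S; enqueue O → queue [T, D, I, N, F, J, L, M, H, R, O]
Visit T; enqueue E, P → queue [D, I, N, F, J, L, M, H, R, O, E, P]
Visit D → queue [I, N, F, J, L, M, H, R, O, E, P]
Visit I → queue [N, F, J, L, M, H, R, O, E, P]
Visit N → queue [F, J, L, M, H, R, O, E, P]
Visit F; enqueue G → queue [J, L, M, H, R, O, E, P, G]
Visit J → queue [L, M, H, R, O, E, P, G]
Visit L → queue [M, H, R, O, E, P, G]
Visit M → queue [H, R, O, E, P, G]
Visit H → queue [R, O, E, P, G]
Visit R → queue [O, E, P, G]
Visit O → queue [E, P, G]
Visit E → queue [P, G]
Visit P → queue [G]
Visit G → queue []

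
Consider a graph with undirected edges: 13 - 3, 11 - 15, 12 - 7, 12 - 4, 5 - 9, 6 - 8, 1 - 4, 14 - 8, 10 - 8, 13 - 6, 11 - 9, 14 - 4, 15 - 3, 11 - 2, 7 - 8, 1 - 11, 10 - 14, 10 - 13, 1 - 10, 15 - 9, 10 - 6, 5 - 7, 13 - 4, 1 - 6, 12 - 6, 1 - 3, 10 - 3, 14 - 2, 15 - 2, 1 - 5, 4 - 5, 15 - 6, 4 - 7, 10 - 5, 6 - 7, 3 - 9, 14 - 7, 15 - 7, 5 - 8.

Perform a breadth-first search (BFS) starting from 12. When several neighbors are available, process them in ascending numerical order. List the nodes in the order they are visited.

Visit 12; enqueue 4, 6, 7 → queue [4, 6, 7]
Visit 4; enqueue 1, 5, 13, 14 → queue [6, 7, 1, 5, 13, 14]
Visit 6; enqueue 8, 10, 15 → queue [7, 1, 5, 13, 14, 8, 10, 15]
Visit 7 → queue [1, 5, 13, 14, 8, 10, 15]
Visit 1; enqueue 3, 11 → queue [5, 13, 14, 8, 10, 15, 3, 11]
Visit 5; enqueue 9 → queue [13, 14, 8, 10, 15, 3, 11, 9]
Visit 13 → queue [14, 8, 10, 15, 3, 11, 9]
Visit 14; enqueue 2 → queue [8, 10, 15, 3, 11, 9, 2]
Visit 8 → queue [10, 15, 3, 11, 9, 2]
Visit 10 → queue [15, 3, 11, 9, 2]
Visit 15 → queue [3, 11, 9, 2]
Visit 3 → queue [11, 9, 2]
Visit 11 → queue [9, 2]
Visit 9 → queue [2]
Visit 2 → queue []

12 → 4 → 6 → 7 → 1 → 5 → 13 → 14 → 8 → 10 → 15 → 3 → 11 → 9 → 2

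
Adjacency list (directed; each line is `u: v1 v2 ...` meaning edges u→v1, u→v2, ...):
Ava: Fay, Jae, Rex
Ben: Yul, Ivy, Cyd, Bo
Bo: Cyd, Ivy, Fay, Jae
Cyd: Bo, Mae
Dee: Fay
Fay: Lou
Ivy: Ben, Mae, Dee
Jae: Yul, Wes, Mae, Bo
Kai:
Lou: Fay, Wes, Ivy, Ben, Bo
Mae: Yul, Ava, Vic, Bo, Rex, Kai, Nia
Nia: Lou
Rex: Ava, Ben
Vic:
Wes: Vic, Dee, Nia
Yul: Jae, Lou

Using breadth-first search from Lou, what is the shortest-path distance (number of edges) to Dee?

Level 0: Lou
Level 1: Ben, Bo, Fay, Ivy, Wes
Level 2: Cyd, Dee, Jae, Mae, Nia, Vic, Yul
Level 3: Ava, Kai, Rex
Dee first appears at level 2.

2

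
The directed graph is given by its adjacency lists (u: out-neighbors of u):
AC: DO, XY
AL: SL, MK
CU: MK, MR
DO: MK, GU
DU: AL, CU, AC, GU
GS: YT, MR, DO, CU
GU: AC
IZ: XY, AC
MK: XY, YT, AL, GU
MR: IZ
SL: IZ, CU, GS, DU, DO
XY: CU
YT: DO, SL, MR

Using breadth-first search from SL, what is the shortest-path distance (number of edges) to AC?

2

Level 0: SL
Level 1: CU, DO, DU, GS, IZ
Level 2: AC, AL, GU, MK, MR, XY, YT
AC first appears at level 2.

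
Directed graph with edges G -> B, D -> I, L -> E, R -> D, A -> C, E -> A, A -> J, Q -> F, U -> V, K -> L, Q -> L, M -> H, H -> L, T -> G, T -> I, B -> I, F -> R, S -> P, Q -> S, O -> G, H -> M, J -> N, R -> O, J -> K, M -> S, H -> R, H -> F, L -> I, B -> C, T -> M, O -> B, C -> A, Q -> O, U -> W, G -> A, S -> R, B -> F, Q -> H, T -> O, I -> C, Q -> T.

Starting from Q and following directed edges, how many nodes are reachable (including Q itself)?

20

BFS from Q visits: Q, F, H, L, O, S, T, R, M, E, I, B, G, P, D, A, C, J, K, N
Reachable nodes: 20 of 23 total.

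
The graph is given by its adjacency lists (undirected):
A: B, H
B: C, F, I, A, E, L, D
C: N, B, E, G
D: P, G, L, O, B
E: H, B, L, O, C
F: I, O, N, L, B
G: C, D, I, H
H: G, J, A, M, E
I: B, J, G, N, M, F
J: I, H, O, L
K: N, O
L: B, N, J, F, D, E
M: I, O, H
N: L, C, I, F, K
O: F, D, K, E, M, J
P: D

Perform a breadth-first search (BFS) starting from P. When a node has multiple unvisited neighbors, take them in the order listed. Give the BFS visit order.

P D G L O B C I H N J F E K M A

Visit P; enqueue D → queue [D]
Visit D; enqueue G, L, O, B → queue [G, L, O, B]
Visit G; enqueue C, I, H → queue [L, O, B, C, I, H]
Visit L; enqueue N, J, F, E → queue [O, B, C, I, H, N, J, F, E]
Visit O; enqueue K, M → queue [B, C, I, H, N, J, F, E, K, M]
Visit B; enqueue A → queue [C, I, H, N, J, F, E, K, M, A]
Visit C → queue [I, H, N, J, F, E, K, M, A]
Visit I → queue [H, N, J, F, E, K, M, A]
Visit H → queue [N, J, F, E, K, M, A]
Visit N → queue [J, F, E, K, M, A]
Visit J → queue [F, E, K, M, A]
Visit F → queue [E, K, M, A]
Visit E → queue [K, M, A]
Visit K → queue [M, A]
Visit M → queue [A]
Visit A → queue []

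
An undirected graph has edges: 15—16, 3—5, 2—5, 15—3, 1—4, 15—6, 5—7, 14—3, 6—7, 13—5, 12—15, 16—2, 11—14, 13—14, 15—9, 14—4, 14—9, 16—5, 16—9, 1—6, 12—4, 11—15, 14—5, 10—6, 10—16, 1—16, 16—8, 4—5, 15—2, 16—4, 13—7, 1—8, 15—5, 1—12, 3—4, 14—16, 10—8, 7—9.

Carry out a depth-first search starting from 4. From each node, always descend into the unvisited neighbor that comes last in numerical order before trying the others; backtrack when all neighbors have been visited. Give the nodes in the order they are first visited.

Visit 4
4 → 16
16 → 15
15 → 12
12 → 1
1 → 8
8 → 10
10 → 6
6 → 7
7 → 13
13 → 14
14 → 11
14 → 9
14 → 5
5 → 3
5 → 2

4, 16, 15, 12, 1, 8, 10, 6, 7, 13, 14, 11, 9, 5, 3, 2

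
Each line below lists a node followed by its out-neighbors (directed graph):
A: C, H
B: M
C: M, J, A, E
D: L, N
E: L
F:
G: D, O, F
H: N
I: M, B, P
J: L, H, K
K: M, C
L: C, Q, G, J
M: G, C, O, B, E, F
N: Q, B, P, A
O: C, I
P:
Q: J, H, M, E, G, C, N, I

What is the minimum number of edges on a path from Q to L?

2

Level 0: Q
Level 1: C, E, G, H, I, J, M, N
Level 2: A, B, D, F, K, L, O, P
L first appears at level 2.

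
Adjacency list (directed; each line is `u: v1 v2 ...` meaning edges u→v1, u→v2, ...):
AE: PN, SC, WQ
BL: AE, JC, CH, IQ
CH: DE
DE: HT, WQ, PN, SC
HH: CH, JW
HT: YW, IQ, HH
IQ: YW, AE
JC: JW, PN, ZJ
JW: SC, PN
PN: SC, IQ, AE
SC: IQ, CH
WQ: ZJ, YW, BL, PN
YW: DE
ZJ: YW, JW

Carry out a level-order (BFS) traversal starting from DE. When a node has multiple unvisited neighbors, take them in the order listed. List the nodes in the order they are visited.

Visit DE; enqueue HT, WQ, PN, SC → queue [HT, WQ, PN, SC]
Visit HT; enqueue YW, IQ, HH → queue [WQ, PN, SC, YW, IQ, HH]
Visit WQ; enqueue ZJ, BL → queue [PN, SC, YW, IQ, HH, ZJ, BL]
Visit PN; enqueue AE → queue [SC, YW, IQ, HH, ZJ, BL, AE]
Visit SC; enqueue CH → queue [YW, IQ, HH, ZJ, BL, AE, CH]
Visit YW → queue [IQ, HH, ZJ, BL, AE, CH]
Visit IQ → queue [HH, ZJ, BL, AE, CH]
Visit HH; enqueue JW → queue [ZJ, BL, AE, CH, JW]
Visit ZJ → queue [BL, AE, CH, JW]
Visit BL; enqueue JC → queue [AE, CH, JW, JC]
Visit AE → queue [CH, JW, JC]
Visit CH → queue [JW, JC]
Visit JW → queue [JC]
Visit JC → queue []

DE HT WQ PN SC YW IQ HH ZJ BL AE CH JW JC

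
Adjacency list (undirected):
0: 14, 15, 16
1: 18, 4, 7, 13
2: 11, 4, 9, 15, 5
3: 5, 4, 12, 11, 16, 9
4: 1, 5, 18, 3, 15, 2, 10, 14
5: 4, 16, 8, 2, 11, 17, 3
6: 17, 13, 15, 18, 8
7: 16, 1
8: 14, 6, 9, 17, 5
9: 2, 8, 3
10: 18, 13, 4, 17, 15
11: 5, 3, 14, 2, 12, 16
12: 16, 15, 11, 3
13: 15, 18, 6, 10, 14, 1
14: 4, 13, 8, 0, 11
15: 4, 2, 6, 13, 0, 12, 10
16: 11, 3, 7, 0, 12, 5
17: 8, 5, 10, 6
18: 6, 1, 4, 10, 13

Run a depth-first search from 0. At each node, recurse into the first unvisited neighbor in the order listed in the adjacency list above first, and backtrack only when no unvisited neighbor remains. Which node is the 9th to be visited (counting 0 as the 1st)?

Visit 0
0 → 14
14 → 4
4 → 1
1 → 18
18 → 6
6 → 17
17 → 8
8 → 9
9 → 2
2 → 11
11 → 5
5 → 16
16 → 3
3 → 12
12 → 15
15 → 13
13 → 10
16 → 7

Visit order: 0, 14, 4, 1, 18, 6, 17, 8, 9, 2, 11, 5, 16, 3, 12, 15, 13, 10, 7

9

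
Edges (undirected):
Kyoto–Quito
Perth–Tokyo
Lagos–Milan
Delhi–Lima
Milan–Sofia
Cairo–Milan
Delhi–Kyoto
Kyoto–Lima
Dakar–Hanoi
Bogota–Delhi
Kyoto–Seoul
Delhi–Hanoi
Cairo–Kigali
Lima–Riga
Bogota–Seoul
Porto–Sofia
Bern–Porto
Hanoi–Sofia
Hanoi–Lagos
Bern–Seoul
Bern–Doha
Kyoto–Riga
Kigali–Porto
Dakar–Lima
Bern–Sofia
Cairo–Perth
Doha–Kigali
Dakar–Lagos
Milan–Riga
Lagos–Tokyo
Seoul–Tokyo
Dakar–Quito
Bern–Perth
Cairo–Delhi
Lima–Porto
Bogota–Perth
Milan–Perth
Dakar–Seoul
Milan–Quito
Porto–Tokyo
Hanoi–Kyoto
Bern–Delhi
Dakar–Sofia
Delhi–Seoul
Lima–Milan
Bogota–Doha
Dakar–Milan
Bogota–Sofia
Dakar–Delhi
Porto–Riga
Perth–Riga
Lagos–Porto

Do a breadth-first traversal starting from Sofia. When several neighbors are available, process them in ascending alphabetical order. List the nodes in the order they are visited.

Visit Sofia; enqueue Bern, Bogota, Dakar, Hanoi, Milan, Porto → queue [Bern, Bogota, Dakar, Hanoi, Milan, Porto]
Visit Bern; enqueue Delhi, Doha, Perth, Seoul → queue [Bogota, Dakar, Hanoi, Milan, Porto, Delhi, Doha, Perth, Seoul]
Visit Bogota → queue [Dakar, Hanoi, Milan, Porto, Delhi, Doha, Perth, Seoul]
Visit Dakar; enqueue Lagos, Lima, Quito → queue [Hanoi, Milan, Porto, Delhi, Doha, Perth, Seoul, Lagos, Lima, Quito]
Visit Hanoi; enqueue Kyoto → queue [Milan, Porto, Delhi, Doha, Perth, Seoul, Lagos, Lima, Quito, Kyoto]
Visit Milan; enqueue Cairo, Riga → queue [Porto, Delhi, Doha, Perth, Seoul, Lagos, Lima, Quito, Kyoto, Cairo, Riga]
Visit Porto; enqueue Kigali, Tokyo → queue [Delhi, Doha, Perth, Seoul, Lagos, Lima, Quito, Kyoto, Cairo, Riga, Kigali, Tokyo]
Visit Delhi → queue [Doha, Perth, Seoul, Lagos, Lima, Quito, Kyoto, Cairo, Riga, Kigali, Tokyo]
Visit Doha → queue [Perth, Seoul, Lagos, Lima, Quito, Kyoto, Cairo, Riga, Kigali, Tokyo]
Visit Perth → queue [Seoul, Lagos, Lima, Quito, Kyoto, Cairo, Riga, Kigali, Tokyo]
Visit Seoul → queue [Lagos, Lima, Quito, Kyoto, Cairo, Riga, Kigali, Tokyo]
Visit Lagos → queue [Lima, Quito, Kyoto, Cairo, Riga, Kigali, Tokyo]
Visit Lima → queue [Quito, Kyoto, Cairo, Riga, Kigali, Tokyo]
Visit Quito → queue [Kyoto, Cairo, Riga, Kigali, Tokyo]
Visit Kyoto → queue [Cairo, Riga, Kigali, Tokyo]
Visit Cairo → queue [Riga, Kigali, Tokyo]
Visit Riga → queue [Kigali, Tokyo]
Visit Kigali → queue [Tokyo]
Visit Tokyo → queue []

Sofia -> Bern -> Bogota -> Dakar -> Hanoi -> Milan -> Porto -> Delhi -> Doha -> Perth -> Seoul -> Lagos -> Lima -> Quito -> Kyoto -> Cairo -> Riga -> Kigali -> Tokyo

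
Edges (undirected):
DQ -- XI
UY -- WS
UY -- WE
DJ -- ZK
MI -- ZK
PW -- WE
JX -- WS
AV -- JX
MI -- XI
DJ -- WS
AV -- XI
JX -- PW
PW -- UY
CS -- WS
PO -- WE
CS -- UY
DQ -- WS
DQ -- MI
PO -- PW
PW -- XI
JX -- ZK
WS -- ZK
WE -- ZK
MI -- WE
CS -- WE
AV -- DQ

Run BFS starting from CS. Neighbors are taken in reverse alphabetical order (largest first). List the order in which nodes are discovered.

CS → WS → WE → UY → ZK → JX → DQ → DJ → PW → PO → MI → AV → XI

Visit CS; enqueue WS, WE, UY → queue [WS, WE, UY]
Visit WS; enqueue ZK, JX, DQ, DJ → queue [WE, UY, ZK, JX, DQ, DJ]
Visit WE; enqueue PW, PO, MI → queue [UY, ZK, JX, DQ, DJ, PW, PO, MI]
Visit UY → queue [ZK, JX, DQ, DJ, PW, PO, MI]
Visit ZK → queue [JX, DQ, DJ, PW, PO, MI]
Visit JX; enqueue AV → queue [DQ, DJ, PW, PO, MI, AV]
Visit DQ; enqueue XI → queue [DJ, PW, PO, MI, AV, XI]
Visit DJ → queue [PW, PO, MI, AV, XI]
Visit PW → queue [PO, MI, AV, XI]
Visit PO → queue [MI, AV, XI]
Visit MI → queue [AV, XI]
Visit AV → queue [XI]
Visit XI → queue []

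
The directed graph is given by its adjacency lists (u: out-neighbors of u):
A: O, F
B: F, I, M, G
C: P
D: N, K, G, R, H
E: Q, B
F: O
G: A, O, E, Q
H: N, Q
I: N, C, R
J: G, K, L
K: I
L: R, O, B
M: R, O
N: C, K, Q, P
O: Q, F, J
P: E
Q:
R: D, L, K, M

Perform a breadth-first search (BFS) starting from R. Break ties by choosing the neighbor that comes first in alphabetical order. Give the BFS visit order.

Visit R; enqueue D, K, L, M → queue [D, K, L, M]
Visit D; enqueue G, H, N → queue [K, L, M, G, H, N]
Visit K; enqueue I → queue [L, M, G, H, N, I]
Visit L; enqueue B, O → queue [M, G, H, N, I, B, O]
Visit M → queue [G, H, N, I, B, O]
Visit G; enqueue A, E, Q → queue [H, N, I, B, O, A, E, Q]
Visit H → queue [N, I, B, O, A, E, Q]
Visit N; enqueue C, P → queue [I, B, O, A, E, Q, C, P]
Visit I → queue [B, O, A, E, Q, C, P]
Visit B; enqueue F → queue [O, A, E, Q, C, P, F]
Visit O; enqueue J → queue [A, E, Q, C, P, F, J]
Visit A → queue [E, Q, C, P, F, J]
Visit E → queue [Q, C, P, F, J]
Visit Q → queue [C, P, F, J]
Visit C → queue [P, F, J]
Visit P → queue [F, J]
Visit F → queue [J]
Visit J → queue []

R D K L M G H N I B O A E Q C P F J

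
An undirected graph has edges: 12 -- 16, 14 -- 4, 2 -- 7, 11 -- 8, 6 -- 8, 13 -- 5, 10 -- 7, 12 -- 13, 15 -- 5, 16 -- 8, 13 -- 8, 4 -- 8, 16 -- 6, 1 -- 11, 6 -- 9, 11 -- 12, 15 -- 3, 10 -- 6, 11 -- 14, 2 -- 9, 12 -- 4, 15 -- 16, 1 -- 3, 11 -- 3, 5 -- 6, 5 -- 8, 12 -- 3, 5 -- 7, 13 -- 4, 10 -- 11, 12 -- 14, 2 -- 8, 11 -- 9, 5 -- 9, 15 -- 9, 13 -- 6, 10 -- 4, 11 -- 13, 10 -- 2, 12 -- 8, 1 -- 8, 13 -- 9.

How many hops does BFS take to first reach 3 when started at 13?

2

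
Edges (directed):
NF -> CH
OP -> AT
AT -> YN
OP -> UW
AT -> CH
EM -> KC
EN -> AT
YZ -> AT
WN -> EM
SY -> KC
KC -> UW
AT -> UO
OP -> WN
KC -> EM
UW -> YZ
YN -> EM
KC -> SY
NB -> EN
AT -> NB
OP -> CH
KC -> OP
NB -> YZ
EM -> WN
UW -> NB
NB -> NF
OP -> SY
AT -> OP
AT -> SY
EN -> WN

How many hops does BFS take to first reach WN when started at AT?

2

Level 0: AT
Level 1: CH, NB, OP, SY, UO, YN
Level 2: EM, EN, KC, NF, UW, WN, YZ
WN first appears at level 2.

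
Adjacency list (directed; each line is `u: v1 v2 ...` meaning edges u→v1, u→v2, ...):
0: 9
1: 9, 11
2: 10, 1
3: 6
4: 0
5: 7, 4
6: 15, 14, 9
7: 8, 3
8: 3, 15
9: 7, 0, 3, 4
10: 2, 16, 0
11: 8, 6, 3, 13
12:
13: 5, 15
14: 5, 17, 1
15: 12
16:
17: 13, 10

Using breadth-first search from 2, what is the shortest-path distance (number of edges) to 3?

3

Level 0: 2
Level 1: 1, 10
Level 2: 0, 9, 11, 16
Level 3: 3, 4, 6, 7, 8, 13
Level 4: 5, 14, 15
Level 5: 12, 17
3 first appears at level 3.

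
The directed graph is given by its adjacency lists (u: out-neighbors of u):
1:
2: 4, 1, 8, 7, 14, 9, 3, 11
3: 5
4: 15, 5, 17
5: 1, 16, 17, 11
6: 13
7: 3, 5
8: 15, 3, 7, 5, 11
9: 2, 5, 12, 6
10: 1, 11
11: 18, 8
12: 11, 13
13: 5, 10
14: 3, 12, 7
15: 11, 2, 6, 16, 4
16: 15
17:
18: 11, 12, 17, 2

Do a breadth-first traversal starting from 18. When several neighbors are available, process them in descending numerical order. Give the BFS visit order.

18 17 12 11 2 13 8 14 9 7 4 3 1 10 5 15 6 16

Visit 18; enqueue 17, 12, 11, 2 → queue [17, 12, 11, 2]
Visit 17 → queue [12, 11, 2]
Visit 12; enqueue 13 → queue [11, 2, 13]
Visit 11; enqueue 8 → queue [2, 13, 8]
Visit 2; enqueue 14, 9, 7, 4, 3, 1 → queue [13, 8, 14, 9, 7, 4, 3, 1]
Visit 13; enqueue 10, 5 → queue [8, 14, 9, 7, 4, 3, 1, 10, 5]
Visit 8; enqueue 15 → queue [14, 9, 7, 4, 3, 1, 10, 5, 15]
Visit 14 → queue [9, 7, 4, 3, 1, 10, 5, 15]
Visit 9; enqueue 6 → queue [7, 4, 3, 1, 10, 5, 15, 6]
Visit 7 → queue [4, 3, 1, 10, 5, 15, 6]
Visit 4 → queue [3, 1, 10, 5, 15, 6]
Visit 3 → queue [1, 10, 5, 15, 6]
Visit 1 → queue [10, 5, 15, 6]
Visit 10 → queue [5, 15, 6]
Visit 5; enqueue 16 → queue [15, 6, 16]
Visit 15 → queue [6, 16]
Visit 6 → queue [16]
Visit 16 → queue []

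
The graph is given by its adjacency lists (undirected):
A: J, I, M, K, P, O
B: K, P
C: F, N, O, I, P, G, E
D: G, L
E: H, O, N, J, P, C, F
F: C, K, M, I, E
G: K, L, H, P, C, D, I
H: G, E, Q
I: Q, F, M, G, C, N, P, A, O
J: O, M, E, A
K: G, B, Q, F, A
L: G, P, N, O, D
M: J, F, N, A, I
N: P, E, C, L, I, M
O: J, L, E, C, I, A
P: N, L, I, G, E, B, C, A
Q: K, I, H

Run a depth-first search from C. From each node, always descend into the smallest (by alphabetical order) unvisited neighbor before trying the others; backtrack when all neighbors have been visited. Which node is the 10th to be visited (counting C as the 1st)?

Visit C
C → E
E → F
F → I
I → A
A → J
J → M
M → N
N → L
L → D
D → G
G → H
H → Q
Q → K
K → B
B → P
L → O

Visit order: C, E, F, I, A, J, M, N, L, D, G, H, Q, K, B, P, O

D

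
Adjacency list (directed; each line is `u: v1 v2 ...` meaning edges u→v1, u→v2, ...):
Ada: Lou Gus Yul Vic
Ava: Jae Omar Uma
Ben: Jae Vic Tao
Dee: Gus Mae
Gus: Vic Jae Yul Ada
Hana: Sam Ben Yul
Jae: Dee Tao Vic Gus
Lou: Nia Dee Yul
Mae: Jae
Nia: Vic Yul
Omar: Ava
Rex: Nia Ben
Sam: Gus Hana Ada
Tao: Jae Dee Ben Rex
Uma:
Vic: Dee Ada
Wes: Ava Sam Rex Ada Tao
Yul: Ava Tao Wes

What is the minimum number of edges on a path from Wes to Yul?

Level 0: Wes
Level 1: Ada, Ava, Rex, Sam, Tao
Level 2: Ben, Dee, Gus, Hana, Jae, Lou, Nia, Omar, Uma, Vic, Yul
Level 3: Mae
Yul first appears at level 2.

2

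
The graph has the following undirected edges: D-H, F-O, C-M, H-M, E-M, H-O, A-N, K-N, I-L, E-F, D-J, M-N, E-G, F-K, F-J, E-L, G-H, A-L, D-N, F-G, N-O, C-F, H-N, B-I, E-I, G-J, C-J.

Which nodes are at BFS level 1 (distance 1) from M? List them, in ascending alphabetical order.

C, E, H, N

Level 0: M
Level 1: C, E, H, N
Level 2: A, D, F, G, I, J, K, L, O
Level 3: B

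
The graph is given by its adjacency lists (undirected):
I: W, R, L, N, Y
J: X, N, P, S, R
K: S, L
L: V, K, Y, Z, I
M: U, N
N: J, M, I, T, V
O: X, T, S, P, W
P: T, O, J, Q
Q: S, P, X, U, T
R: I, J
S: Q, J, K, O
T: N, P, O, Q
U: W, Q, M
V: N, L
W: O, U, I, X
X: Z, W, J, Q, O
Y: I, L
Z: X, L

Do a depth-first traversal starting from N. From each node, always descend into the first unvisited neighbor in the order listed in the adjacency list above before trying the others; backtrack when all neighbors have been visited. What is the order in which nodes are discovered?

N -> J -> X -> Z -> L -> V -> K -> S -> Q -> P -> T -> O -> W -> U -> M -> I -> R -> Y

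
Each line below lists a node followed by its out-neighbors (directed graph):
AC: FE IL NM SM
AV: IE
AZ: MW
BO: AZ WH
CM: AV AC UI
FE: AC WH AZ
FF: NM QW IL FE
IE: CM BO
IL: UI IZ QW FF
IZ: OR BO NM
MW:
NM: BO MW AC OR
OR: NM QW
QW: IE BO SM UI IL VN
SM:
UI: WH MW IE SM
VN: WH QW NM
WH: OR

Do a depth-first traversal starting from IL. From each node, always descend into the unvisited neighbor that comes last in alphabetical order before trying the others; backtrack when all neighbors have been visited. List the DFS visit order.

Visit IL
IL → UI
UI → WH
WH → OR
OR → QW
QW → VN
VN → NM
NM → MW
NM → BO
BO → AZ
NM → AC
AC → SM
AC → FE
QW → IE
IE → CM
CM → AV
IL → IZ
IL → FF

IL, UI, WH, OR, QW, VN, NM, MW, BO, AZ, AC, SM, FE, IE, CM, AV, IZ, FF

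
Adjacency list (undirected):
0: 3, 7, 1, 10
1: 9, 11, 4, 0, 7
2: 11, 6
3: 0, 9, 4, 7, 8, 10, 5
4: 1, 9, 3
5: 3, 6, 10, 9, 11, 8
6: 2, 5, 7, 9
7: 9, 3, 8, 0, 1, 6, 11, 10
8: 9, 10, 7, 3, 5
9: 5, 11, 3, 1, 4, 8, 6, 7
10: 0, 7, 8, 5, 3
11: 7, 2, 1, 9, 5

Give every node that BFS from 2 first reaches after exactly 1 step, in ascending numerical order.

6, 11

Level 0: 2
Level 1: 6, 11
Level 2: 1, 5, 7, 9
Level 3: 0, 3, 4, 8, 10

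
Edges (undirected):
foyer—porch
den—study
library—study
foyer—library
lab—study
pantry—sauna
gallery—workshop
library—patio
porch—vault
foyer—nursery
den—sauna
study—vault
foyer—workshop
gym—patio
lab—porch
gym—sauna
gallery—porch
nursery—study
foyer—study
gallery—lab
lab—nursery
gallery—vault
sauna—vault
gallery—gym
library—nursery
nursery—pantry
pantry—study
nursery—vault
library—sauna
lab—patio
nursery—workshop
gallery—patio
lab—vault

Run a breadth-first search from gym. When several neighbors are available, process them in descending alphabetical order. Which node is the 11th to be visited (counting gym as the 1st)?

porch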